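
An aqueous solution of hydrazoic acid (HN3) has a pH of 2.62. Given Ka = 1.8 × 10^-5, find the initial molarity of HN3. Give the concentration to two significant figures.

C₀ = 3.2 × 10^-1 M

[H+] = 10^(-2.62) = 2.40 × 10^-3 M = x
Ka = x²/(C₀ − x) ⇒ C₀ = x + x²/Ka
C₀ = 2.40 × 10^-3 + (2.40 × 10^-3)²/(1.8 × 10^-5) = 3.22 × 10^-1 M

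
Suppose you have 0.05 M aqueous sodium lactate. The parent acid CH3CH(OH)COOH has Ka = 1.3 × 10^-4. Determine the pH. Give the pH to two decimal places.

pH = 8.29

CH3CH(OH)COO- is the conjugate base of the weak acid CH3CH(OH)COOH.
Kb = Kw/Ka = 1.0×10^-14 / 1.3 × 10^-4 = 7.69 × 10^-11
From the ICE table, Kb = [OH-]²/(0.05 − [OH-]) = 7.69 × 10^-11.
Since Kb ≪ C₀, [OH-] ≈ √(Kb·C₀) = 1.96 × 10^-6 M.
pOH = −log(1.96 × 10^-6) = 5.71; pH = 14.00 − 5.71 = 8.29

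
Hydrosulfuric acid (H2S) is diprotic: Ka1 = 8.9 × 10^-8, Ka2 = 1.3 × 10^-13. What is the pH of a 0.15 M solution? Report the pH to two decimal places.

Since Ka1 ≫ Ka2, the first ionization dominates [H+].
Ka1 = x²/(0.15 − x) = 8.9 × 10^-8
x ≈ √(8.9 × 10^-8 × 0.15) = 1.16 × 10^-4 M
pH = −log(1.16 × 10^-4) = 3.94

pH = 3.94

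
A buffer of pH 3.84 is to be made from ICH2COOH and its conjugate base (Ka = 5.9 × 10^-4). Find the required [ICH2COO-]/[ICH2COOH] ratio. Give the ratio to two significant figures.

ratio = 4.1

pKa = -log(5.9 × 10^-4) = 3.229
pH = pKa + log(r) ⇒ log(r) = 3.84 − 3.229 = +0.611
r = [ICH2COO-]/[ICH2COOH] = 10^(+0.611) = 4.08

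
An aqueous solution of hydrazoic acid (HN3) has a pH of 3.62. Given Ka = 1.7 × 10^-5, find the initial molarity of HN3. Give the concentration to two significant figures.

[H+] = 10^(-3.62) = 2.40 × 10^-4 M = x
Ka = x²/(C₀ − x) ⇒ C₀ = x + x²/Ka
C₀ = 2.40 × 10^-4 + (2.40 × 10^-4)²/(1.7 × 10^-5) = 3.63 × 10^-3 M

C₀ = 3.6 × 10^-3 M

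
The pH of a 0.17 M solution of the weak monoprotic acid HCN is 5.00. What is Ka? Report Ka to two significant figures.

Ka = 5.9 × 10^-10

[H+] = 10^(-5.00) = 1.00 × 10^-5 M
At equilibrium [HA] = 0.17 − 1.00 × 10^-5 = 1.70 × 10^-1 M
Ka = [H+][A-]/[HA] = (1.00 × 10^-5)² / 1.70 × 10^-1 = 5.9 × 10^-10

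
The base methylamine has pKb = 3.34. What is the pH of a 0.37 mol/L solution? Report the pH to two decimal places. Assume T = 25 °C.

CH3NH2 + H2O ⇌ CH3NH3+ + OH-
Kb = 10^(−3.34) = 4.57 × 10^-4
Let x = [OH-] at equilibrium. Kb = x²/(0.37 − x).
Assume x ≪ 0.37: x ≈ √(4.57 × 10^-4 × 0.37) = 1.30 × 10^-2 M
pOH = −log(1.30 × 10^-2) = 1.89; pH = 14.00 − 1.89 = 12.11

pH = 12.11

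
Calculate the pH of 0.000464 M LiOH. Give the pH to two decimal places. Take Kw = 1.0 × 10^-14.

LiOH is a strong base; [OH-] = 0.000464 M.
pOH = -log(0.000464) = 3.33
pH = 14.00 - 3.33 = 10.67

pH = 10.67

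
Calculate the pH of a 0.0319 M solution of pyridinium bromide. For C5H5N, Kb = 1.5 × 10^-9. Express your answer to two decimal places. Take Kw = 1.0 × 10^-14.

C5H5NH+ is the conjugate acid of the weak base C5H5N.
Ka = Kw/Kb = 1.0×10^-14 / 1.5 × 10^-9 = 6.67 × 10^-6
From the ICE table, Ka = x²/(0.0319 − x) = 6.67 × 10^-6.
Since Ka ≪ C₀, x ≈ √(Ka·C₀) = 4.61 × 10^-4 M.
Check: 1.4% ionized — well under 5%, approximation valid.
pH = −log[H+] = −log(4.61 × 10^-4) = 3.34

pH = 3.34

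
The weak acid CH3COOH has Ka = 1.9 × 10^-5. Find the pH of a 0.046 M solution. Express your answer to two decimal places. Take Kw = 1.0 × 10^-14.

CH3COOH ⇌ CH3COO- + H+
From the ICE table, Ka = [H+]²/(0.046 − [H+]) = 1.9 × 10^-5.
Assume [H+] ≪ 0.046: [H+] ≈ √(1.9 × 10^-5 × 0.046) = 9.35 × 10^-4 M
pH = −log[H+] = −log(9.35 × 10^-4) = 3.03

pH = 3.03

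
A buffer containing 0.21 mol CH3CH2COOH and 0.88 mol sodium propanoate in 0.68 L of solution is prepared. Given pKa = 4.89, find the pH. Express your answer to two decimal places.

pH = pKa + log([A⁻]/[HA]) = 4.89 + log(0.88/0.21)
pH = 4.89 + (+0.622) = 5.51

pH = 5.51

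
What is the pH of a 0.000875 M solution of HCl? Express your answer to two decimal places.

HCl is a strong acid and dissociates completely, so [H+] = 0.000875 M.
pH = -log(0.000875) = 3.06

pH = 3.06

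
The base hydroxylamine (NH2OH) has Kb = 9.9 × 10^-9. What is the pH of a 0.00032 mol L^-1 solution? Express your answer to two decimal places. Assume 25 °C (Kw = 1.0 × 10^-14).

NH2OH + H2O ⇌ NH3OH+ + OH-
Let x = [OH-] at equilibrium. Kb = x²/(0.00032 − x).
Since Kb ≪ C₀, x ≈ √(Kb·C₀) = 1.78 × 10^-6 M.
(x/C₀ = 0.56% < 5%, so the approximation holds.)
pOH = 5.75, so pH = 14.00 − pOH = 8.25

pH = 8.25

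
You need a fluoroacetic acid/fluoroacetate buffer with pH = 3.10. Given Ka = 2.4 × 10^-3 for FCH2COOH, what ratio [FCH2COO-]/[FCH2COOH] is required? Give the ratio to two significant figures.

pKa = -log(2.4 × 10^-3) = 2.620
pH = pKa + log(r) ⇒ log(r) = 3.10 − 2.620 = +0.480
r = [FCH2COO-]/[FCH2COOH] = 10^(+0.480) = 3.02

ratio = 3.0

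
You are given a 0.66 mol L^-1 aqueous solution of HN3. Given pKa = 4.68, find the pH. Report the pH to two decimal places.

pH = 2.43

HN3 ⇌ N3- + H+
Ka = 10^(−4.68) = 2.09 × 10^-5
From the ICE table, Ka = [H+]²/(0.66 − [H+]) = 2.09 × 10^-5.
Since Ka ≪ C₀, [H+] ≈ √(Ka·C₀) = 3.71 × 10^-3 M.
([H+]/C₀ = 0.56% < 5%, so the approximation holds.)
pH = −log(3.71 × 10^-3) = 2.43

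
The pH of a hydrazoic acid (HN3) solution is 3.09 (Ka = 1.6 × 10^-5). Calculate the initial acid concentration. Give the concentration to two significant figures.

[H+] = 10^(-3.09) = 8.13 × 10^-4 M = x
Ka = x²/(C₀ − x) ⇒ C₀ = x + x²/Ka
C₀ = 8.13 × 10^-4 + (8.13 × 10^-4)²/(1.6 × 10^-5) = 4.21 × 10^-2 M

C₀ = 4.2 × 10^-2 M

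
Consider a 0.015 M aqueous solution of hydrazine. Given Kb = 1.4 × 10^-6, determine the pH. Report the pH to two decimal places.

N2H4 + H2O ⇌ N2H5+ + OH-
Let x = [OH-] at equilibrium. Kb = x²/(0.015 − x).
Since Kb ≪ C₀, x ≈ √(Kb·C₀) = 1.45 × 10^-4 M.
Check: 0.97% ionized — well under 5%, approximation valid.
pOH = −log(1.45 × 10^-4) = 3.84; pH = 14.00 − 3.84 = 10.16

pH = 10.16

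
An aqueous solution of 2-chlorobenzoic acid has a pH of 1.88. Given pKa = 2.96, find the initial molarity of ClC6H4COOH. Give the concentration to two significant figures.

C₀ = 1.7 × 10^-1 M

[H+] = 10^(-1.88) = 1.32 × 10^-2 M = x
Ka = 10^(−2.96) = 1.10 × 10^-3
Ka = x²/(C₀ − x) ⇒ C₀ = x + x²/Ka
C₀ = 1.32 × 10^-2 + (1.32 × 10^-2)²/(1.10 × 10^-3) = 1.72 × 10^-1 M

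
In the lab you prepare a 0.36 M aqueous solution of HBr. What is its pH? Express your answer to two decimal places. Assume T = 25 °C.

HBr is a strong acid and dissociates completely, so [H+] = 0.36 M.
pH = -log(0.36) = 0.44

pH = 0.44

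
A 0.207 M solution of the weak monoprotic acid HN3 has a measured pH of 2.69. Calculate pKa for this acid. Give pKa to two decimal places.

pKa = 4.69

[H+] = 10^(-2.69) = 2.04 × 10^-3 M
At equilibrium [HA] = 0.207 − 2.04 × 10^-3 = 2.05 × 10^-1 M
Ka = [H+][A-]/[HA] = (2.04 × 10^-3)² / 2.05 × 10^-1 = 2.03 × 10^-5
pKa = -log(2.03 × 10^-5) = 4.69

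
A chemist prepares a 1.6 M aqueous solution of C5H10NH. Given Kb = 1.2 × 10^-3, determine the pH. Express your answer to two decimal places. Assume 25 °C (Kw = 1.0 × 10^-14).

pH = 12.64

C5H10NH + H2O ⇌ C5H10NH2+ + OH-
Kb = x²/(1.6 − x) = 1.2 × 10^-3
Neglecting x in the denominator: x = √(1.2 × 10^-3 × 1.6) = 4.38 × 10^-2 M
Check: 2.7% ionized — well under 5%, approximation valid.
pOH = 1.36, so pH = 14.00 − pOH = 12.64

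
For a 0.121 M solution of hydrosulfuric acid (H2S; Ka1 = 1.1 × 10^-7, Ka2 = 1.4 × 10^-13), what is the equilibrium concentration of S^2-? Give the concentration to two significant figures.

1.4 × 10^-13 M

First ionization gives [H+] ≈ [HS-] = 1.15 × 10^-4 M.
Second step: Ka2 = [H+][S^2-]/[HS-] ≈ [S^2-] (since [H+] ≈ [HS-]).
So [S^2-] ≈ Ka2.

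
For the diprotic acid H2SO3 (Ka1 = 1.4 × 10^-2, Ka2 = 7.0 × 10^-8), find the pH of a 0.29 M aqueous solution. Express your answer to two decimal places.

pH = 1.24

Ka1 ≫ Ka2, so treat the first dissociation as the only significant source of H+.
Ka1 = x²/(0.29 − x) = 1.4 × 10^-2
Solving the quadratic: x = (−Ka1 + √(Ka1² + 4·Ka1·C₀))/2 = 5.71 × 10^-2 M
pH = −log(5.71 × 10^-2) = 1.24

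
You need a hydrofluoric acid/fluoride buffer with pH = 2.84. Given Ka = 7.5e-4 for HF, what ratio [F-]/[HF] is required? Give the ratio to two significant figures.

ratio = 0.52

pKa = -log(7.5 × 10^-4) = 3.125
pH = pKa + log(r) ⇒ log(r) = 2.84 − 3.125 = -0.285
r = [F-]/[HF] = 10^(-0.285) = 0.519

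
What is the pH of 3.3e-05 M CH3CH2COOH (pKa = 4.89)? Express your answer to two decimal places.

pH = 4.82

CH3CH2COOH ⇌ CH3CH2COO- + H+
Ka = 10^(−4.89) = 1.29 × 10^-5
Ka = [H+]²/(3.3e-05 − [H+]) = 1.29 × 10^-5
[H+] is not negligible relative to C₀; solve [H+]² + 1.29e-05·[H+] − 4.26e-10 = 0.
[H+] = [−1.29e-05 + √(1.29e-05² + 1.7e-09)]/2 = 1.52 × 10^-5 M
pH = −log(1.52 × 10^-5) = 4.82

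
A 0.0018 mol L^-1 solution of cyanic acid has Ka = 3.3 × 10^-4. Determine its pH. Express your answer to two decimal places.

HOCN ⇌ OCN- + H+
From the ICE table, Ka = [H+]²/(0.0018 − [H+]) = 3.3 × 10^-4.
The 5% rule fails; solving [H+]² + Ka·[H+] − Ka·C₀ = 0 exactly:
[H+] = (−Ka + √(Ka² + 4·Ka·C₀))/2 = 6.23 × 10^-4 M
pH = −log[H+] = −log(6.23 × 10^-4) = 3.21

pH = 3.21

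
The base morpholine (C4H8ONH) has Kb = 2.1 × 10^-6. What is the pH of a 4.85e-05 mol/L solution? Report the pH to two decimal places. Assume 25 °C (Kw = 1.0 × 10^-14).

C4H8ONH + H2O ⇌ C4H8ONH2+ + OH-
From the ICE table, Kb = x²/(4.85e-05 − x) = 2.1 × 10^-6.
Here C₀/Kb ≈ 23.1, so the small-x approximation fails. Use the quadratic:
x = [−2.1e-06 + √(2.1e-06² + 4.07e-10)]/2 = 9.10 × 10^-6 M
pOH = 5.04, so pH = 14.00 − pOH = 8.96

pH = 8.96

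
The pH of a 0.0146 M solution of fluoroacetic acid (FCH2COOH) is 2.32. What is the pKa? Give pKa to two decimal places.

[H+] = 10^(-2.32) = 4.79 × 10^-3 M
At equilibrium [HA] = 0.0146 − 4.79 × 10^-3 = 9.81 × 10^-3 M
Ka = [H+][A-]/[HA] = (4.79 × 10^-3)² / 9.81 × 10^-3 = 2.34 × 10^-3
pKa = -log(2.34 × 10^-3) = 2.63

pKa = 2.63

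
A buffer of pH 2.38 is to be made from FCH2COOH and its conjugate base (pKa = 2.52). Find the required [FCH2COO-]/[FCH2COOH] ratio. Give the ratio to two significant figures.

ratio = 0.72

pH = pKa + log(r) ⇒ log(r) = 2.38 − 2.52 = -0.14
r = [FCH2COO-]/[FCH2COOH] = 10^(-0.14) = 0.724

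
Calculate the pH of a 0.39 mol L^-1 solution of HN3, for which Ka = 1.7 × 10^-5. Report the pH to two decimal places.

pH = 2.59

HN3 ⇌ N3- + H+
Let x = [H+] at equilibrium. Ka = x²/(0.39 − x).
Neglecting x in the denominator: x = √(1.7 × 10^-5 × 0.39) = 2.57 × 10^-3 M
(x/C₀ = 0.66% < 5%, so the approximation holds.)
pH = −log(2.57 × 10^-3) = 2.59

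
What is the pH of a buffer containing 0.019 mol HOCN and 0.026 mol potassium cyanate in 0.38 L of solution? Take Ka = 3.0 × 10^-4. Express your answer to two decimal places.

pKa = −log(3.0 × 10^-4) = 3.523
Henderson–Hasselbalch: pH = pKa + log([OCN-]/[HOCN]) = 3.523 + log(0.026/0.019)
pH = 3.523 + (+0.136) = 3.66

pH = 3.66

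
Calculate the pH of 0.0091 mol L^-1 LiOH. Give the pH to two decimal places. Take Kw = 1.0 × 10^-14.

LiOH is a strong base; [OH-] = 0.0091 M.
pOH = -log(0.0091) = 2.04
pH = 14.00 - 2.04 = 11.96

pH = 11.96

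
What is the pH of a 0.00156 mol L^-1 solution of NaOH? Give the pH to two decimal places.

pH = 11.19

NaOH is a strong base; [OH-] = 0.00156 M.
pOH = -log(0.00156) = 2.81
pH = 14.00 - 2.81 = 11.19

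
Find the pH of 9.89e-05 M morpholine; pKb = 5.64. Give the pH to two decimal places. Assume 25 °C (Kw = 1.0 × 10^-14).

pH = 9.14

C4H8ONH + H2O ⇌ C4H8ONH2+ + OH-
Kb = 10^(−5.64) = 2.29 × 10^-6
Kb = [OH-]²/(9.89e-05 − [OH-]) = 2.29 × 10^-6
The 5% rule fails; solving [OH-]² + Kb·[OH-] − Kb·C₀ = 0 exactly:
[OH-] = [−2.29e-06 + √(2.29e-06² + 9.06e-10)]/2 = 1.39 × 10^-5 M
pOH = −log(1.39 × 10^-5) = 4.86; pH = 14.00 − 4.86 = 9.14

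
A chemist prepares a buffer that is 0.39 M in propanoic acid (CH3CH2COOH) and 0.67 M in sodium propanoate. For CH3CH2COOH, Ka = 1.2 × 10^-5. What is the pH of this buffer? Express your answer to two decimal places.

pH = 5.16

pKa = −log(1.2 × 10^-5) = 4.921
pH = pKa + log([A⁻]/[HA]) = 4.921 + log(0.67/0.39)
pH = 4.921 + (+0.235) = 5.16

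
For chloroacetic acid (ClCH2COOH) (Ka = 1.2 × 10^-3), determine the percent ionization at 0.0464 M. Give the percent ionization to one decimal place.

14.8%

ClCH2COOH ⇌ ClCH2COO- + H+; let x = [H+] at equilibrium.
Solve x² + 0.0012x − 5.57e-05 = 0 → x = 6.89 × 10^-3 M
Fraction ionized = 6.89 × 10^-3 / 0.0464 = 0.1485 → 14.8%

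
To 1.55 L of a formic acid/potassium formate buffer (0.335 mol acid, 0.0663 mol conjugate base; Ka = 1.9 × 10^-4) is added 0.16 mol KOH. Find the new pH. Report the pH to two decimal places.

OH- converts HCOOH to HCOO-: HCOOH → 0.175 mol, HCOO- → 0.226 mol.
pKa = −log(1.9 × 10^-4) = 3.721
pH = pKa + log(n_HCOO-/n_HCOOH) = 3.721 + log(0.226/0.175) = 3.721 + (+0.111)

pH = 3.83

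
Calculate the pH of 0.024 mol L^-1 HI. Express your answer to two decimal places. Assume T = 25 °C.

pH = 1.62

HI is a strong acid and dissociates completely, so [H+] = 0.024 M.
pH = -log(0.024) = 1.62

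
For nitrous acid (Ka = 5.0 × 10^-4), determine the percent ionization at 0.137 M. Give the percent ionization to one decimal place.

5.9%

HNO2 ⇌ NO2- + H+; let x = [H+] at equilibrium.
Solve x² + 0.0005x − 6.85e-05 = 0 → x = 8.03 × 10^-3 M
% ionization = x/C₀ × 100% = 8.03 × 10^-3/0.137 × 100% = 5.9%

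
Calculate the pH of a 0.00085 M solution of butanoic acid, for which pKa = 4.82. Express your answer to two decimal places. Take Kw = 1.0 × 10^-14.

pH = 3.97

CH3(CH2)2COOH ⇌ CH3(CH2)2COO- + H+
Ka = 10^(−4.82) = 1.51 × 10^-5
Ka = [H+]²/(0.00085 − [H+]) = 1.51 × 10^-5
[H+] is not negligible relative to C₀; solve [H+]² + 1.51e-05·[H+] − 1.28e-08 = 0.
[H+] = (−Ka + √(Ka² + 4·Ka·C₀))/2 = 1.06 × 10^-4 M
pH = −log(1.06 × 10^-4) = 3.97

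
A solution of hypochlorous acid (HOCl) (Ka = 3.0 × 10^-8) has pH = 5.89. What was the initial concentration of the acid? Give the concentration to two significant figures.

[H+] = 10^(-5.89) = 1.29 × 10^-6 M = x
Ka = x²/(C₀ − x) ⇒ C₀ = x + x²/Ka
C₀ = 1.29 × 10^-6 + (1.29 × 10^-6)²/(3.0 × 10^-8) = 5.68 × 10^-5 M

C₀ = 5.7 × 10^-5 M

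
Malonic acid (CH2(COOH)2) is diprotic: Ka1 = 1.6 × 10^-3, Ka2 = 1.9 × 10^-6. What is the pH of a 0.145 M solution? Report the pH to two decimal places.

Ka1 ≫ Ka2, so treat the first dissociation as the only significant source of H+.
Ka1 = x²/(0.145 − x) = 1.6 × 10^-3
Solving the quadratic: x = (−Ka1 + √(Ka1² + 4·Ka1·C₀))/2 = 1.45 × 10^-2 M
pH = −log(1.45 × 10^-2) = 1.84

pH = 1.84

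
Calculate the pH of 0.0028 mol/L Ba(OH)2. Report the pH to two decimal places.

Ba(OH)2 is a strong base (each formula unit releases 2 OH-); [OH-] = 0.0056 M.
pOH = -log(0.0056) = 2.25
pH = 14.00 - 2.25 = 11.75

pH = 11.75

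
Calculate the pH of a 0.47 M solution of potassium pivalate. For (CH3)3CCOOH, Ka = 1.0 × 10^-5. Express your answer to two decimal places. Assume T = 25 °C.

pH = 9.34

(CH3)3CCOO- is the conjugate base of the weak acid (CH3)3CCOOH.
Kb = Kw/Ka = 1.0×10^-14 / 1.0 × 10^-5 = 1.00 × 10^-9
From the ICE table, Kb = [OH-]²/(0.47 − [OH-]) = 1.00 × 10^-9.
Since Kb ≪ C₀, [OH-] ≈ √(Kb·C₀) = 2.17 × 10^-5 M.
pOH = −log(2.17 × 10^-5) = 4.66; pH = 14.00 − 4.66 = 9.34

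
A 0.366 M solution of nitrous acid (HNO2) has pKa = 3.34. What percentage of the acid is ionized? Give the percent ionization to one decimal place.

HNO2 ⇌ NO2- + H+; let x = [H+] at equilibrium.
Ka = 10^(−3.34) = 4.57 × 10^-4
x ≈ √(Ka·C₀) = √(4.57 × 10^-4 × 0.366) = 1.29 × 10^-2 M
Fraction ionized = 1.29 × 10^-2 / 0.366 = 0.0352 → 3.5%

3.5%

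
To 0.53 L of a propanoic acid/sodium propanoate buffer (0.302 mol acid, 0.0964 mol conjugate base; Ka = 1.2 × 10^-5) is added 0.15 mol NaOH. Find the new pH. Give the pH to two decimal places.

After neutralization: n(CH3CH2COOH) = 0.152 mol, n(CH3CH2COO-) = 0.246 mol.
pKa = −log(1.2 × 10^-5) = 4.921
pH = pKa + log([A⁻]/[HA]) = 4.921 + log(0.246/0.152) = 4.921 +0.209

pH = 5.13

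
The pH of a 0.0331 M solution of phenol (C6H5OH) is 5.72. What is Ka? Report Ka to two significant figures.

Ka = 1.1 × 10^-10

[H+] = 10^(-5.72) = 1.91 × 10^-6 M
At equilibrium [HA] = 0.0331 − 1.91 × 10^-6 = 3.31 × 10^-2 M
Ka = [H+][A-]/[HA] = (1.91 × 10^-6)² / 3.31 × 10^-2 = 1.1 × 10^-10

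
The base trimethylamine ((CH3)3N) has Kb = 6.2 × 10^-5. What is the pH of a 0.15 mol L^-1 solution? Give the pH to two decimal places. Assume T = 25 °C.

pH = 11.48

(CH3)3N + H2O ⇌ (CH3)3NH+ + OH-
Let x = [OH-] at equilibrium. Kb = x²/(0.15 − x).
Assume x ≪ 0.15: x ≈ √(6.2 × 10^-5 × 0.15) = 3.05 × 10^-3 M
pOH = 2.52, so pH = 14.00 − pOH = 11.48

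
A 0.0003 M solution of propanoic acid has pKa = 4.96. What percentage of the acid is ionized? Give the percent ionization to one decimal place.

17.4%

CH3CH2COOH ⇌ CH3CH2COO- + H+; let x = [H+] at equilibrium.
Ka = 10^(−4.96) = 1.10 × 10^-5
Ka = x²/(C₀ − x); solving the quadratic gives x = 5.22 × 10^-5 M.
Fraction ionized = 5.22 × 10^-5 / 0.0003 = 0.1740 → 17.4%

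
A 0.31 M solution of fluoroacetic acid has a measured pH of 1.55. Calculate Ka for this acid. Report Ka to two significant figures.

[H+] = 10^(-1.55) = 2.82 × 10^-2 M
At equilibrium [HA] = 0.31 − 2.82 × 10^-2 = 2.82 × 10^-1 M
Ka = [H+][A-]/[HA] = (2.82 × 10^-2)² / 2.82 × 10^-1 = 2.8 × 10^-3

Ka = 2.8 × 10^-3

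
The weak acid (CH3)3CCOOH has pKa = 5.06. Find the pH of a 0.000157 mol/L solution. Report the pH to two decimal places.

pH = 4.48

(CH3)3CCOOH ⇌ (CH3)3CCOO- + H+
Ka = 10^(−5.06) = 8.71 × 10^-6
Ka = x²/(0.000157 − x) = 8.71 × 10^-6
Here C₀/Ka ≈ 18, so the small-x approximation fails. Use the quadratic:
x = (−Ka + √(Ka² + 4·Ka·C₀))/2 = 3.29 × 10^-5 M
pH = −log(3.29 × 10^-5) = 4.48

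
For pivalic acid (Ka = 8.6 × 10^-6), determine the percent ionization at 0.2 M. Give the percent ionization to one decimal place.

(CH3)3CCOOH ⇌ (CH3)3CCOO- + H+; let x = [H+] at equilibrium.
x ≈ √(Ka·C₀) = √(8.6 × 10^-6 × 0.2) = 1.31 × 10^-3 M
Fraction ionized = 1.31 × 10^-3 / 0.2 = 0.0066 → 0.7%

0.7%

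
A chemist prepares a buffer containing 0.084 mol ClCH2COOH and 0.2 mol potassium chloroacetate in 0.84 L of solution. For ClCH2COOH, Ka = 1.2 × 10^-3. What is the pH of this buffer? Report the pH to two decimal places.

pH = 3.30

pKa = −log(1.2 × 10^-3) = 2.921
Henderson–Hasselbalch: pH = pKa + log([ClCH2COO-]/[ClCH2COOH]) = 2.921 + log(0.2/0.084)
pH = 2.921 + (+0.377) = 3.30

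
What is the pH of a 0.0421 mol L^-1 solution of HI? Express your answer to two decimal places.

HI is a strong acid and dissociates completely, so [H+] = 0.0421 M.
pH = -log(0.0421) = 1.38

pH = 1.38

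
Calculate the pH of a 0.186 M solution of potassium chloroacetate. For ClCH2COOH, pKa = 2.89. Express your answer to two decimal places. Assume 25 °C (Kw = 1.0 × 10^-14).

pH = 8.08

ClCH2COO- is the conjugate base of the weak acid ClCH2COOH.
Ka = 10^(−2.89) = 1.29 × 10^-3
Kb = Kw/Ka = 1.0×10^-14 / 1.29 × 10^-3 = 7.75 × 10^-12
Kb = [OH-]²/(0.186 − [OH-]) = 7.75 × 10^-12
Neglecting [OH-] in the denominator: [OH-] = √(7.75 × 10^-12 × 0.186) = 1.20 × 10^-6 M
pOH = 5.92, so pH = 14.00 − pOH = 8.08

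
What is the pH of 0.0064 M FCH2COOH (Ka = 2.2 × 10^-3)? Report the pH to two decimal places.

FCH2COOH ⇌ FCH2COO- + H+
Let x = [H+] at equilibrium. Ka = x²/(0.0064 − x).
Here C₀/Ka ≈ 2.91, so the small-x approximation fails. Use the quadratic:
x = [−0.0022 + √(0.0022² + 5.63e-05)]/2 = 2.81 × 10^-3 M
pH = −log(2.81 × 10^-3) = 2.55

pH = 2.55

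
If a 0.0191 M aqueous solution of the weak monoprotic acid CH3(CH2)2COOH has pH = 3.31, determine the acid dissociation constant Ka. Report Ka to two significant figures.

[H+] = 10^(-3.31) = 4.90 × 10^-4 M
At equilibrium [HA] = 0.0191 − 4.90 × 10^-4 = 1.86 × 10^-2 M
Ka = [H+][A-]/[HA] = (4.90 × 10^-4)² / 1.86 × 10^-2 = 1.3 × 10^-5

Ka = 1.3 × 10^-5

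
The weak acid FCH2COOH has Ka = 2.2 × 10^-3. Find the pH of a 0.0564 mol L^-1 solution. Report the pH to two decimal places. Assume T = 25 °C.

FCH2COOH ⇌ FCH2COO- + H+
Let x = [H+] at equilibrium. Ka = x²/(0.0564 − x).
Here C₀/Ka ≈ 25.6, so the small-x approximation fails. Use the quadratic:
x = (−Ka + √(Ka² + 4·Ka·C₀))/2 = 1.01 × 10^-2 M
pH = −log[H+] = −log(1.01 × 10^-2) = 2.00

pH = 2.00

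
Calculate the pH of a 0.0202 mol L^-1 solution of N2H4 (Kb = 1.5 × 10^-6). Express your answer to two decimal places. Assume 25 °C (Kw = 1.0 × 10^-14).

N2H4 + H2O ⇌ N2H5+ + OH-
Kb = [OH-]²/(0.0202 − [OH-]) = 1.5 × 10^-6
Since Kb ≪ C₀, [OH-] ≈ √(Kb·C₀) = 1.74 × 10^-4 M.
pOH = 3.76, so pH = 14.00 − pOH = 10.24

pH = 10.24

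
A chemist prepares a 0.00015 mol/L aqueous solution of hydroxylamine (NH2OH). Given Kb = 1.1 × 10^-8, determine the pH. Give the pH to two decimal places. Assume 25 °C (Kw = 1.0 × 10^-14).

pH = 8.11

NH2OH + H2O ⇌ NH3OH+ + OH-
Kb = x²/(0.00015 − x) = 1.1 × 10^-8
Since Kb ≪ C₀, x ≈ √(Kb·C₀) = 1.28 × 10^-6 M.
(x/C₀ = 0.86% < 5%, so the approximation holds.)
pOH = 5.89, so pH = 14.00 − pOH = 8.11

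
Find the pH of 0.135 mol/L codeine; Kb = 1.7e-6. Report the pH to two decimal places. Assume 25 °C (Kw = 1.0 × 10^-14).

C18H21NO3 + H2O ⇌ C18H22NO3+ + OH-
Kb = [OH-]²/(0.135 − [OH-]) = 1.7 × 10^-6
Since Kb ≪ C₀, [OH-] ≈ √(Kb·C₀) = 4.79 × 10^-4 M.
([OH-]/C₀ = 0.35% < 5%, so the approximation holds.)
pOH = 3.32, so pH = 14.00 − pOH = 10.68

pH = 10.68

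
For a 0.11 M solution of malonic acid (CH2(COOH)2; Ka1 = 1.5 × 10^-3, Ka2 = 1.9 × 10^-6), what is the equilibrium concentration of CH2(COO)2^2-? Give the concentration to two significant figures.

First ionization gives [H+] ≈ [CH2(COOH)COO-] = 1.21 × 10^-2 M.
Second step: Ka2 = [H+][CH2(COO)2^2-]/[CH2(COOH)COO-] ≈ [CH2(COO)2^2-] (since [H+] ≈ [CH2(COOH)COO-]).
So [CH2(COO)2^2-] ≈ Ka2.

1.9 × 10^-6 M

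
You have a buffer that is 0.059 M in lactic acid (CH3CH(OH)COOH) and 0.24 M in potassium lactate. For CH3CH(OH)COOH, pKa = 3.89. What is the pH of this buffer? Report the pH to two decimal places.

pH = 4.50

pH = pKa + log([A⁻]/[HA]) = 3.89 + log(0.24/0.059)
pH = 3.89 + (+0.609) = 4.50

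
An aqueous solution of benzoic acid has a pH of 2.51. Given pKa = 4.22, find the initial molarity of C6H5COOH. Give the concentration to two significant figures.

[H+] = 10^(-2.51) = 3.09 × 10^-3 M = x
Ka = 10^(−4.22) = 6.03 × 10^-5
Ka = x²/(C₀ − x) ⇒ C₀ = x + x²/Ka
C₀ = 3.09 × 10^-3 + (3.09 × 10^-3)²/(6.03 × 10^-5) = 1.61 × 10^-1 M

C₀ = 1.6 × 10^-1 M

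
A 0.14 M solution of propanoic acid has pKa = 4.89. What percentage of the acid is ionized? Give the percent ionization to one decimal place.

1.0%

CH3CH2COOH ⇌ CH3CH2COO- + H+; let x = [H+] at equilibrium.
Ka = 10^(−4.89) = 1.29 × 10^-5
x ≈ √(Ka·C₀) = √(1.29 × 10^-5 × 0.14) = 1.34 × 10^-3 M
Fraction ionized = 1.34 × 10^-3 / 0.14 = 0.0096 → 1.0%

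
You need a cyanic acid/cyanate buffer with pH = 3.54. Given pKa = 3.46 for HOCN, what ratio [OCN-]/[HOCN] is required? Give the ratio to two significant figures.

pH = pKa + log(r) ⇒ log(r) = 3.54 − 3.46 = +0.08
r = [OCN-]/[HOCN] = 10^(+0.08) = 1.2

ratio = 1.2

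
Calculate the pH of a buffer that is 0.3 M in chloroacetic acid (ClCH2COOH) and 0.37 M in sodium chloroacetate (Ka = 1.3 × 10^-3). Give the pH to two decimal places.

pH = 2.98

pKa = −log(1.3 × 10^-3) = 2.886
pH = pKa + log([A⁻]/[HA]) = 2.886 + log(0.37/0.3)
pH = 2.886 + (+0.091) = 2.98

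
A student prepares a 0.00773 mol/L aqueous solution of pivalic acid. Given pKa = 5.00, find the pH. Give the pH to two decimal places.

(CH3)3CCOOH ⇌ (CH3)3CCOO- + H+
Ka = 10^(−5.00) = 1.00 × 10^-5
From the ICE table, Ka = [H+]²/(0.00773 − [H+]) = 1.00 × 10^-5.
Neglecting [H+] in the denominator: [H+] = √(1.00 × 10^-5 × 0.00773) = 2.78 × 10^-4 M
Check: 3.6% ionized — well under 5%, approximation valid.
pH = −log[H+] = −log(2.78 × 10^-4) = 3.56

pH = 3.56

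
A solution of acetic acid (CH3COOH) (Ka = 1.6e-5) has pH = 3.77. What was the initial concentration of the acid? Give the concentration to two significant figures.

C₀ = 2.0 × 10^-3 M

[H+] = 10^(-3.77) = 1.70 × 10^-4 M = x
Ka = x²/(C₀ − x) ⇒ C₀ = x + x²/Ka
C₀ = 1.70 × 10^-4 + (1.70 × 10^-4)²/(1.6 × 10^-5) = 1.98 × 10^-3 M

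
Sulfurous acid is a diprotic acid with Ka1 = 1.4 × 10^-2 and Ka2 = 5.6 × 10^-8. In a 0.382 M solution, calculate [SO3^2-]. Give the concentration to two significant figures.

First ionization gives [H+] ≈ [HSO3-] = 6.65 × 10^-2 M.
Second step: Ka2 = [H+][SO3^2-]/[HSO3-] ≈ [SO3^2-] (since [H+] ≈ [HSO3-]).
So [SO3^2-] ≈ Ka2.

5.6 × 10^-8 M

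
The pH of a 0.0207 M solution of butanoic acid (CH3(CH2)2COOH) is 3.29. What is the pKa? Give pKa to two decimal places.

[H+] = 10^(-3.29) = 5.13 × 10^-4 M
At equilibrium [HA] = 0.0207 − 5.13 × 10^-4 = 2.02 × 10^-2 M
Ka = [H+][A-]/[HA] = (5.13 × 10^-4)² / 2.02 × 10^-2 = 1.30 × 10^-5
pKa = -log(1.30 × 10^-5) = 4.89

pKa = 4.89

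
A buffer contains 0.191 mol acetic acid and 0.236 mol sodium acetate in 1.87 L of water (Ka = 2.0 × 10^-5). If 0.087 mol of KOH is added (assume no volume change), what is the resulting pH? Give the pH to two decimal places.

pH = 5.19

OH- converts CH3COOH to CH3COO-: CH3COOH → 0.104 mol, CH3COO- → 0.323 mol.
pKa = −log(2.0 × 10^-5) = 4.699
pH = pKa + log(n_CH3COO-/n_CH3COOH) = 4.699 + log(0.323/0.104) = 4.699 + (+0.492)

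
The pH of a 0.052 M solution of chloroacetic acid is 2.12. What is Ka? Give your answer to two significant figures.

Ka = 1.3 × 10^-3

[H+] = 10^(-2.12) = 7.59 × 10^-3 M
At equilibrium [HA] = 0.052 − 7.59 × 10^-3 = 4.44 × 10^-2 M
Ka = [H+][A-]/[HA] = (7.59 × 10^-3)² / 4.44 × 10^-2 = 1.3 × 10^-3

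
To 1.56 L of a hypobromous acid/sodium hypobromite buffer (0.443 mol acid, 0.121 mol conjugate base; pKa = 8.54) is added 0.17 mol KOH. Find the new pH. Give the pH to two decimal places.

After neutralization: n(HOBr) = 0.273 mol, n(OBr-) = 0.291 mol.
pH = pKa + log(n_OBr-/n_HOBr) = 8.54 + log(0.291/0.273) = 8.54 + (+0.028)

pH = 8.57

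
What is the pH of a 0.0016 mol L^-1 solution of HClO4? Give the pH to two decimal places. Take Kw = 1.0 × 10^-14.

pH = 2.80

HClO4 is a strong acid and dissociates completely, so [H+] = 0.0016 M.
pH = -log(0.0016) = 2.80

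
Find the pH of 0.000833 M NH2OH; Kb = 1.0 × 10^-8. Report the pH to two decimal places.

pH = 8.46

NH2OH + H2O ⇌ NH3OH+ + OH-
Kb = x²/(0.000833 − x) = 1.0 × 10^-8
Assume x ≪ 0.000833: x ≈ √(1.0 × 10^-8 × 0.000833) = 2.89 × 10^-6 M
pOH = 5.54, so pH = 14.00 − pOH = 8.46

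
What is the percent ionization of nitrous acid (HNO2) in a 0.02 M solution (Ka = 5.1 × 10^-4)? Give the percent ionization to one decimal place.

HNO2 ⇌ NO2- + H+; let x = [H+] at equilibrium.
Solve x² + 0.00051x − 1.02e-05 = 0 → x = 2.95 × 10^-3 M
% ionization = x/C₀ × 100% = 2.95 × 10^-3/0.02 × 100% = 14.7%

14.7%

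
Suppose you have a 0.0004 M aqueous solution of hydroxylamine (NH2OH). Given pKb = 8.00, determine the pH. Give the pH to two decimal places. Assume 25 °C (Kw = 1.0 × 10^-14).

pH = 8.30

NH2OH + H2O ⇌ NH3OH+ + OH-
Kb = 10^(−8.00) = 1.00 × 10^-8
Kb = [OH-]²/(0.0004 − [OH-]) = 1.00 × 10^-8
Neglecting [OH-] in the denominator: [OH-] = √(1.00 × 10^-8 × 0.0004) = 2.00 × 10^-6 M
Check: 0.5% ionized — well under 5%, approximation valid.
pOH = 5.70, so pH = 14.00 − pOH = 8.30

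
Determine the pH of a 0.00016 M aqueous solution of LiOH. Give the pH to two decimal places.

pH = 10.20

LiOH is a strong base; [OH-] = 0.00016 M.
pOH = -log(0.00016) = 3.80
pH = 14.00 - 3.80 = 10.20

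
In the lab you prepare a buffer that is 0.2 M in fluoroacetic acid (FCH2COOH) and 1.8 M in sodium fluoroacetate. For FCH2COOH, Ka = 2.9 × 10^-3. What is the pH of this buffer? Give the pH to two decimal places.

pKa = −log(2.9 × 10^-3) = 2.538
pH = pKa + log([A⁻]/[HA]) = 2.538 + log(1.8/0.2)
pH = 2.538 + (+0.954) = 3.49

pH = 3.49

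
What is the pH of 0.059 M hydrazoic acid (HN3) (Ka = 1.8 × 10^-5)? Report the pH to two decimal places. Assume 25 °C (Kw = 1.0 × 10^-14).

HN3 ⇌ N3- + H+
From the ICE table, Ka = x²/(0.059 − x) = 1.8 × 10^-5.
Since Ka ≪ C₀, x ≈ √(Ka·C₀) = 1.03 × 10^-3 M.
(x/C₀ = 1.7% < 5%, so the approximation holds.)
pH = −log[H+] = −log(1.03 × 10^-3) = 2.99

pH = 2.99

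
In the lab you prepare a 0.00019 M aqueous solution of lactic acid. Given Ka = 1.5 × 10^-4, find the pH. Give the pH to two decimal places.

CH3CH(OH)COOH ⇌ CH3CH(OH)COO- + H+
From the ICE table, Ka = [H+]²/(0.00019 − [H+]) = 1.5 × 10^-4.
The 5% rule fails; solving [H+]² + Ka·[H+] − Ka·C₀ = 0 exactly:
[H+] = (−Ka + √(Ka² + 4·Ka·C₀))/2 = 1.10 × 10^-4 M
pH = −log(1.10 × 10^-4) = 3.96

pH = 3.96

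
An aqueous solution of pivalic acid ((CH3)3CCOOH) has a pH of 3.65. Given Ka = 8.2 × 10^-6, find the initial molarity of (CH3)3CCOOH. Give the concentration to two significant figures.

C₀ = 6.3 × 10^-3 M

[H+] = 10^(-3.65) = 2.24 × 10^-4 M = x
Ka = x²/(C₀ − x) ⇒ C₀ = x + x²/Ka
C₀ = 2.24 × 10^-4 + (2.24 × 10^-4)²/(8.2 × 10^-6) = 6.34 × 10^-3 M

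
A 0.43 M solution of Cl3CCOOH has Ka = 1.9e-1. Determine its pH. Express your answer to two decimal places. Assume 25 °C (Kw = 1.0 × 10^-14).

Cl3CCOOH ⇌ Cl3CCOO- + H+
Ka = x²/(0.43 − x) = 1.9 × 10^-1
The 5% rule fails; solving x² + Ka·x − Ka·C₀ = 0 exactly:
x = (−Ka + √(Ka² + 4·Ka·C₀))/2 = 2.06 × 10^-1 M
pH = −log(2.06 × 10^-1) = 0.69

pH = 0.69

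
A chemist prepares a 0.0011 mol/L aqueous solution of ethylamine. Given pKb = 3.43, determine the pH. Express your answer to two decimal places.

C2H5NH2 + H2O ⇌ C2H5NH3+ + OH-
Kb = 10^(−3.43) = 3.72 × 10^-4
From the ICE table, Kb = [OH-]²/(0.0011 − [OH-]) = 3.72 × 10^-4.
[OH-] is not negligible relative to C₀; solve [OH-]² + 0.000372·[OH-] − 4.09e-07 = 0.
[OH-] = (−Kb + √(Kb² + 4·Kb·C₀))/2 = 4.80 × 10^-4 M
pOH = −log(4.80 × 10^-4) = 3.32; pH = 14.00 − 3.32 = 10.68

pH = 10.68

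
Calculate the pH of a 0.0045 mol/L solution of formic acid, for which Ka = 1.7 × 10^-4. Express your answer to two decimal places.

HCOOH ⇌ HCOO- + H+
From the ICE table, Ka = [H+]²/(0.0045 − [H+]) = 1.7 × 10^-4.
The 5% rule fails; solving [H+]² + Ka·[H+] − Ka·C₀ = 0 exactly:
[H+] = [−0.00017 + √(0.00017² + 3.06e-06)]/2 = 7.94 × 10^-4 M
pH = −log[H+] = −log(7.94 × 10^-4) = 3.10

pH = 3.10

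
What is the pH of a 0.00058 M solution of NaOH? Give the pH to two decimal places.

NaOH is a strong base; [OH-] = 0.00058 M.
pOH = -log(0.00058) = 3.24
pH = 14.00 - 3.24 = 10.76

pH = 10.76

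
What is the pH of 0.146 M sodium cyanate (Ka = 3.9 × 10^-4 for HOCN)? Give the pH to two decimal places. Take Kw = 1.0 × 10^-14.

pH = 8.29

OCN- is the conjugate base of the weak acid HOCN.
Kb = Kw/Ka = 1.0×10^-14 / 3.9 × 10^-4 = 2.56 × 10^-11
Kb = [OH-]²/(0.146 − [OH-]) = 2.56 × 10^-11
Since Kb ≪ C₀, [OH-] ≈ √(Kb·C₀) = 1.93 × 10^-6 M.
([OH-]/C₀ = 0.0013% < 5%, so the approximation holds.)
pOH = −log(1.93 × 10^-6) = 5.71; pH = 14.00 − 5.71 = 8.29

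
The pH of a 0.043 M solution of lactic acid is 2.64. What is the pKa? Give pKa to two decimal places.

[H+] = 10^(-2.64) = 2.29 × 10^-3 M
At equilibrium [HA] = 0.043 − 2.29 × 10^-3 = 4.07 × 10^-2 M
Ka = [H+][A-]/[HA] = (2.29 × 10^-3)² / 4.07 × 10^-2 = 1.29 × 10^-4
pKa = -log(1.29 × 10^-4) = 3.89

pKa = 3.89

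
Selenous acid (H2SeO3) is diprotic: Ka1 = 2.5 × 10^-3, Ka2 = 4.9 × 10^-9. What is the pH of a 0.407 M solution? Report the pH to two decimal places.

pH = 1.51

Since Ka1 ≫ Ka2, the first ionization dominates [H+].
Ka1 = x²/(0.407 − x) = 2.5 × 10^-3
Solving the quadratic: x = (−Ka1 + √(Ka1² + 4·Ka1·C₀))/2 = 3.07 × 10^-2 M
pH = −log(3.07 × 10^-2) = 1.51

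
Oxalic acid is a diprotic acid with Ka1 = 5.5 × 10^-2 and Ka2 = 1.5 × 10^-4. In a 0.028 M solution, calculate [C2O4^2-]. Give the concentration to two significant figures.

1.5 × 10^-4 M

First ionization gives [H+] ≈ [HC2O4-] = 2.04 × 10^-2 M.
Second step: Ka2 = [H+][C2O4^2-]/[HC2O4-] ≈ [C2O4^2-] (since [H+] ≈ [HC2O4-]).
So [C2O4^2-] ≈ Ka2.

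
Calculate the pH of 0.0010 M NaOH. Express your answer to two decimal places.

pH = 11.00

NaOH is a strong base; [OH-] = 0.001 M.
pOH = -log(0.001) = 3.00
pH = 14.00 - 3.00 = 11.00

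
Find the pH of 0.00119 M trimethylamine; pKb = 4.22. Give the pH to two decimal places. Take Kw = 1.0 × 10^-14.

pH = 10.38

(CH3)3N + H2O ⇌ (CH3)3NH+ + OH-
Kb = 10^(−4.22) = 6.03 × 10^-5
From the ICE table, Kb = [OH-]²/(0.00119 − [OH-]) = 6.03 × 10^-5.
[OH-] is not negligible relative to C₀; solve [OH-]² + 6.03e-05·[OH-] − 7.18e-08 = 0.
[OH-] = (−Kb + √(Kb² + 4·Kb·C₀))/2 = 2.39 × 10^-4 M
pOH = −log(2.39 × 10^-4) = 3.62; pH = 14.00 − 3.62 = 10.38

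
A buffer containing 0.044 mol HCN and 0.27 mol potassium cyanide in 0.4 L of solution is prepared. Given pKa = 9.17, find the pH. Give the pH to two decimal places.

pH = 9.96

pH = pKa + log([A⁻]/[HA]) = 9.17 + log(0.27/0.044)
pH = 9.17 + (+0.788) = 9.96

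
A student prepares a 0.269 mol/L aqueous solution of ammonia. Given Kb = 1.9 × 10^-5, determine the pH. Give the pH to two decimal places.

pH = 11.35

NH3 + H2O ⇌ NH4+ + OH-
From the ICE table, Kb = [OH-]²/(0.269 − [OH-]) = 1.9 × 10^-5.
Neglecting [OH-] in the denominator: [OH-] = √(1.9 × 10^-5 × 0.269) = 2.26 × 10^-3 M
([OH-]/C₀ = 0.84% < 5%, so the approximation holds.)
pOH = 2.65, so pH = 14.00 − pOH = 11.35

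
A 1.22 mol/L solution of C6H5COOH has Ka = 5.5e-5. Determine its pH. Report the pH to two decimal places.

C6H5COOH ⇌ C6H5COO- + H+
Let x = [H+] at equilibrium. Ka = x²/(1.22 − x).
Assume x ≪ 1.22: x ≈ √(5.5 × 10^-5 × 1.22) = 8.19 × 10^-3 M
(x/C₀ = 0.67% < 5%, so the approximation holds.)
pH = −log(8.19 × 10^-3) = 2.09

pH = 2.09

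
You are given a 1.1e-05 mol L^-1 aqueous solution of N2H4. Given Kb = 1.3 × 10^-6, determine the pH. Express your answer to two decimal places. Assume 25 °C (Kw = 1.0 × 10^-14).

N2H4 + H2O ⇌ N2H5+ + OH-
Kb = [OH-]²/(1.1e-05 − [OH-]) = 1.3 × 10^-6
[OH-] is not negligible relative to C₀; solve [OH-]² + 1.3e-06·[OH-] − 1.43e-11 = 0.
[OH-] = (−Kb + √(Kb² + 4·Kb·C₀))/2 = 3.19 × 10^-6 M
pOH = −log(3.19 × 10^-6) = 5.50; pH = 14.00 − 5.50 = 8.50

pH = 8.50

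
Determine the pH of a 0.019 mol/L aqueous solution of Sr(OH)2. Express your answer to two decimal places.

pH = 12.58

Sr(OH)2 is a strong base (each formula unit releases 2 OH-); [OH-] = 0.038 M.
pOH = -log(0.038) = 1.42
pH = 14.00 - 1.42 = 12.58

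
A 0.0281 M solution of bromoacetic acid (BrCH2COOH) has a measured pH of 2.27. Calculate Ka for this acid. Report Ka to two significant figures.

[H+] = 10^(-2.27) = 5.37 × 10^-3 M
At equilibrium [HA] = 0.0281 − 5.37 × 10^-3 = 2.27 × 10^-2 M
Ka = [H+][A-]/[HA] = (5.37 × 10^-3)² / 2.27 × 10^-2 = 1.3 × 10^-3

Ka = 1.3 × 10^-3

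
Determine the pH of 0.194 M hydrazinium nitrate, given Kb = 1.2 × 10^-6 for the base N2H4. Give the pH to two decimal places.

N2H5+ is the conjugate acid of the weak base N2H4.
Ka = Kw/Kb = 1.0×10^-14 / 1.2 × 10^-6 = 8.33 × 10^-9
Ka = x²/(0.194 − x) = 8.33 × 10^-9
Neglecting x in the denominator: x = √(8.33 × 10^-9 × 0.194) = 4.02 × 10^-5 M
(x/C₀ = 0.021% < 5%, so the approximation holds.)
pH = −log[H+] = −log(4.02 × 10^-5) = 4.40

pH = 4.40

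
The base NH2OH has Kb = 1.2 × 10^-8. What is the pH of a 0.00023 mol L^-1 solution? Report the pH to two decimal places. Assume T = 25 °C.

NH2OH + H2O ⇌ NH3OH+ + OH-
Let x = [OH-] at equilibrium. Kb = x²/(0.00023 − x).
Since Kb ≪ C₀, x ≈ √(Kb·C₀) = 1.66 × 10^-6 M.
Check: 0.72% ionized — well under 5%, approximation valid.
pOH = −log(1.66 × 10^-6) = 5.78; pH = 14.00 − 5.78 = 8.22

pH = 8.22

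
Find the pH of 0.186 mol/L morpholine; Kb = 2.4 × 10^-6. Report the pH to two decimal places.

pH = 10.82

C4H8ONH + H2O ⇌ C4H8ONH2+ + OH-
From the ICE table, Kb = x²/(0.186 − x) = 2.4 × 10^-6.
Neglecting x in the denominator: x = √(2.4 × 10^-6 × 0.186) = 6.68 × 10^-4 M
(x/C₀ = 0.36% < 5%, so the approximation holds.)
pOH = −log(6.68 × 10^-4) = 3.18; pH = 14.00 − 3.18 = 10.82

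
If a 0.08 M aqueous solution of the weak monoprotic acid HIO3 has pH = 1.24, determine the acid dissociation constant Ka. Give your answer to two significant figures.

[H+] = 10^(-1.24) = 5.75 × 10^-2 M
At equilibrium [HA] = 0.08 − 5.75 × 10^-2 = 2.25 × 10^-2 M
Ka = [H+][A-]/[HA] = (5.75 × 10^-2)² / 2.25 × 10^-2 = 1.5 × 10^-1

Ka = 1.5 × 10^-1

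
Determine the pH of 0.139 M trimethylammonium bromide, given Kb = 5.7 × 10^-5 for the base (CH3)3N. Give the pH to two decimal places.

pH = 5.31

(CH3)3NH+ is the conjugate acid of the weak base (CH3)3N.
Ka = Kw/Kb = 1.0×10^-14 / 5.7 × 10^-5 = 1.75 × 10^-10
From the ICE table, Ka = [H+]²/(0.139 − [H+]) = 1.75 × 10^-10.
Neglecting [H+] in the denominator: [H+] = √(1.75 × 10^-10 × 0.139) = 4.93 × 10^-6 M
Check: 0.0035% ionized — well under 5%, approximation valid.
pH = −log(4.93 × 10^-6) = 5.31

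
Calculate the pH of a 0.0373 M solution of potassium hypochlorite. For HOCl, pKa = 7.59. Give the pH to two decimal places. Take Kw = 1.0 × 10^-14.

pH = 10.08

OCl- is the conjugate base of the weak acid HOCl.
Ka = 10^(−7.59) = 2.57 × 10^-8
Kb = Kw/Ka = 1.0×10^-14 / 2.57 × 10^-8 = 3.89 × 10^-7
Kb = x²/(0.0373 − x) = 3.89 × 10^-7
Assume x ≪ 0.0373: x ≈ √(3.89 × 10^-7 × 0.0373) = 1.20 × 10^-4 M
pOH = 3.92, so pH = 14.00 − pOH = 10.08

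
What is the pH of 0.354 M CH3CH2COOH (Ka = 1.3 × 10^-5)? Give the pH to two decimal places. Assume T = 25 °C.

CH3CH2COOH ⇌ CH3CH2COO- + H+
From the ICE table, Ka = x²/(0.354 − x) = 1.3 × 10^-5.
Assume x ≪ 0.354: x ≈ √(1.3 × 10^-5 × 0.354) = 2.15 × 10^-3 M
pH = −log(2.15 × 10^-3) = 2.67

pH = 2.67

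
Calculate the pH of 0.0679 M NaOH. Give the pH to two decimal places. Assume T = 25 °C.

pH = 12.83

NaOH is a strong base; [OH-] = 0.0679 M.
pOH = -log(0.0679) = 1.17
pH = 14.00 - 1.17 = 12.83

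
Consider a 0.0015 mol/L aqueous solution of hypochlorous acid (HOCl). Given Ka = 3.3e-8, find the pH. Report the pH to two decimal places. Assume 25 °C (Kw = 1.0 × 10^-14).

pH = 5.15

HOCl ⇌ OCl- + H+
From the ICE table, Ka = [H+]²/(0.0015 − [H+]) = 3.3 × 10^-8.
Since Ka ≪ C₀, [H+] ≈ √(Ka·C₀) = 7.04 × 10^-6 M.
Check: 0.47% ionized — well under 5%, approximation valid.
pH = −log[H+] = −log(7.04 × 10^-6) = 5.15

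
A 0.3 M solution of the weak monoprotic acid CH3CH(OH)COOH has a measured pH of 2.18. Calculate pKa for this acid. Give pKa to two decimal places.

[H+] = 10^(-2.18) = 6.61 × 10^-3 M
At equilibrium [HA] = 0.3 − 6.61 × 10^-3 = 2.93 × 10^-1 M
Ka = [H+][A-]/[HA] = (6.61 × 10^-3)² / 2.93 × 10^-1 = 1.49 × 10^-4
pKa = -log(1.49 × 10^-4) = 3.83

pKa = 3.83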